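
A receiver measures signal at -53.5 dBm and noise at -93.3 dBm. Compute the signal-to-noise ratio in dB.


SNR = -53.5 - (-93.3) = 39.8 dB

39.8 dB


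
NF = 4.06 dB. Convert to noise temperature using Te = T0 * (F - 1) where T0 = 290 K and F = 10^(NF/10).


NF_lin = 10^(4.06/10) = 2.54683
Te = 290 * (2.54683 - 1) = 448.6 K

448.6 K


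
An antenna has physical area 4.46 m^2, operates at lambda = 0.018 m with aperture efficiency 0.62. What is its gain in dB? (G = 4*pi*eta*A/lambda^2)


G_linear = 4*pi*0.62*4.46/0.018^2 = 107248.54
G_dB = 10*log10(107248.54) = 50.3 dB

50.3 dB


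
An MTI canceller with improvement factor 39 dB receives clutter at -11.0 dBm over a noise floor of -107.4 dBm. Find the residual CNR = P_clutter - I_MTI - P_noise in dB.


CNR = -11.0 - 39 - (-107.4) = 57.4 dB

57.4 dB


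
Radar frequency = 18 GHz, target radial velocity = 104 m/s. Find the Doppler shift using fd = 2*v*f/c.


fd = 2 * 104 * 18000000000.0 / 3e8 = 12480.0 Hz

12480.0 Hz


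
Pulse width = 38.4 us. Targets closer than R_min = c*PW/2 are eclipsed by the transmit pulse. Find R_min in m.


R_min = 3e8 * 38.4e-6 / 2 = 5760.0 m

5760.0 m


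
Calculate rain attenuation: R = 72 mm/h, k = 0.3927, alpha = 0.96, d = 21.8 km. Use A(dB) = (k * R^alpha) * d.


gamma = 0.3927 * 72^0.96 = 23.828686 dB/km
A = 23.828686 * 21.8 = 519.47 dB

519.47 dB


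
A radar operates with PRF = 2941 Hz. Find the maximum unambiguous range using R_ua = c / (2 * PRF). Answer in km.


R_ua = 3e8 / (2 * 2941) = 51003.1 m = 51.0 km

51.0 km


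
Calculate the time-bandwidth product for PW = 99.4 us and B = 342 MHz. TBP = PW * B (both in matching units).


TBP = 99.4 * 342 = 33994.8

33994.8


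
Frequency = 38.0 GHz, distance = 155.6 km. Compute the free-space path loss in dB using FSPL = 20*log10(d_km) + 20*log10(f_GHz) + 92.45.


20*log10(155.6) = 43.84
20*log10(38.0) = 31.6
FSPL = 167.9 dB

167.9 dB


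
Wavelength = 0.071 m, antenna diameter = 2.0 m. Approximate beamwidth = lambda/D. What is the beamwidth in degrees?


BW_rad = 0.071 / 2.0 = 0.0355
BW_deg = 2.03 degrees

2.03 degrees


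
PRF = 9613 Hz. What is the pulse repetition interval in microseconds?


PRI = 1/9613 = 0.0001040258 s = 104.0 us

104.0 us


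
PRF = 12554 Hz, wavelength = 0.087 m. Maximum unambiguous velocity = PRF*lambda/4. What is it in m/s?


V_ua = 12554 * 0.087 / 4 = 273.0 m/s

273.0 m/s


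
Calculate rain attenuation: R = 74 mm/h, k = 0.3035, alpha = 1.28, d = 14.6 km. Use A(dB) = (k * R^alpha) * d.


gamma = 0.3035 * 74^1.28 = 74.950632 dB/km
A = 74.950632 * 14.6 = 1094.28 dB

1094.28 dB


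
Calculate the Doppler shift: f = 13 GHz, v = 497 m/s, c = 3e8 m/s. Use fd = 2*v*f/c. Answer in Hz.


fd = 2 * 497 * 13000000000.0 / 3e8 = 43073.3 Hz

43073.3 Hz


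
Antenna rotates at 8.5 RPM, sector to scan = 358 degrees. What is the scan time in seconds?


t = 358 / (8.5 * 360) * 60 = 7.02 s

7.02 s


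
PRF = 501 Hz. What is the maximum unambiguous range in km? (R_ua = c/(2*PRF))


R_ua = 3e8 / (2 * 501) = 299401.2 m = 299.4 km

299.4 km


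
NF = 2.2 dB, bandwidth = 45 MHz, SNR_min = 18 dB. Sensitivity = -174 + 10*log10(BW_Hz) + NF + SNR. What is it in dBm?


10*log10(45000000.0) = 76.53
S = -174 + 76.53 + 2.2 + 18 = -77.3 dBm

-77.3 dBm


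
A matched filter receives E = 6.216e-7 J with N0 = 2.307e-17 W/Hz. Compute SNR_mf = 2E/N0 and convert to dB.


SNR_lin = 2 * 6.216e-7 / 2.307e-17 = 5.389e10
SNR_dB = 10*log10(5.389e10) = 107.3 dB

107.3 dB


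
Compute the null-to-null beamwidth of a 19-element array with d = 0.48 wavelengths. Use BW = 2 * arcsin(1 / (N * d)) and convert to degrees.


1/(N*d) = 1/(19*0.48) = 0.109649
BW = 2*arcsin(0.109649) = 12.6 degrees

12.6 degrees


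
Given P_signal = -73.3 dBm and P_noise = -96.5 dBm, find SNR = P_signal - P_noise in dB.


SNR = -73.3 - (-96.5) = 23.2 dB

23.2 dB


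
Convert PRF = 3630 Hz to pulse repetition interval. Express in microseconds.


PRI = 1/3630 = 0.0002754821 s = 275.5 us

275.5 us


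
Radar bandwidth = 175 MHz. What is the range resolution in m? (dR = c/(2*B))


dR = 3e8 / (2 * 175000000.0) = 0.86 m

0.86 m


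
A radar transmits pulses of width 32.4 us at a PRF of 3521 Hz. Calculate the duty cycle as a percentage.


DC = 32.4e-6 * 3521 * 100 = 11.41%

11.41%


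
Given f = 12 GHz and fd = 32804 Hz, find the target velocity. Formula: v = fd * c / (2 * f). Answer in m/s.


v = 32804 * 3e8 / (2 * 12000000000.0) = 410.1 m/s

410.1 m/s


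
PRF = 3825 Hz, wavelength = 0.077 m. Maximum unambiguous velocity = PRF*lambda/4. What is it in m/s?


V_ua = 3825 * 0.077 / 4 = 73.6 m/s

73.6 m/s


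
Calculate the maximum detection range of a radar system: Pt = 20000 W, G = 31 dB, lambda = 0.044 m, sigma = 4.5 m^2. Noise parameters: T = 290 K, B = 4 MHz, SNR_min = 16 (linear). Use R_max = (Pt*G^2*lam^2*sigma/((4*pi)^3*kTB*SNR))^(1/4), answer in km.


G_lin = 10^(31/10) = 1258.925412
R^4 = 20000 * 1258.925412^2 * 0.044^2 * 4.5 / ((4*pi)^3 * 1.38e-23 * 290 * 4000000.0 * 16)
R^4 = 5.43327e17 m^4
R_max = (5.43327e17)^(1/4) = 27149.7 m = 27.1 km

27.1 km


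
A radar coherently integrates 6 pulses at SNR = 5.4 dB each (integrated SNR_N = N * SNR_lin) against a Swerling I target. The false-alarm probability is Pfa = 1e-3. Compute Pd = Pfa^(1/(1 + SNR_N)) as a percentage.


SNR_lin = 10^(5.4/10) = 3.46737
SNR_N = 6 * 3.46737 = 20.80422
1/(1 + SNR_N) = 1/21.80422 = 0.0458627
Pd = (1e-3)^0.0458627 = 0.72847
Pd = 72.8%

72.8%


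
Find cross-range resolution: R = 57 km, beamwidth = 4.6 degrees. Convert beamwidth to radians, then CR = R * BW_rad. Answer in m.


BW_rad = 0.080285146
CR = 57000 * 0.080285146 = 4576.3 m

4576.3 m


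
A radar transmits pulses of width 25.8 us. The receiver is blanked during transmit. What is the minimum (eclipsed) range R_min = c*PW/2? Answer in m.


R_min = 3e8 * 25.8e-6 / 2 = 3870.0 m

3870.0 m


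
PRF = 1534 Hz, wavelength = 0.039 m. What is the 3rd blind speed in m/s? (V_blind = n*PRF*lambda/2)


V_blind = 3 * 1534 * 0.039 / 2 = 89.7 m/s

89.7 m/s


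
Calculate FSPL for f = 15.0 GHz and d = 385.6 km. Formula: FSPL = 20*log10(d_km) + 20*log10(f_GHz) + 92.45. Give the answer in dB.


20*log10(385.6) = 51.72
20*log10(15.0) = 23.52
FSPL = 167.7 dB

167.7 dB


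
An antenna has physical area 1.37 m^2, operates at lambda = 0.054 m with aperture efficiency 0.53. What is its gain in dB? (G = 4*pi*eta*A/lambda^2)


G_linear = 4*pi*0.53*1.37/0.054^2 = 3129.1
G_dB = 10*log10(3129.1) = 35.0 dB

35.0 dB


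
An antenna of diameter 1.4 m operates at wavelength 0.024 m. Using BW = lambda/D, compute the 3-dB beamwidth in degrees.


BW_rad = 0.024 / 1.4 = 0.017143
BW_deg = 0.98 degrees

0.98 degrees


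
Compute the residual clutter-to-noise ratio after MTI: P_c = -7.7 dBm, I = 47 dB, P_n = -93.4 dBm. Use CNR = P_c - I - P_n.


CNR = -7.7 - 47 - (-93.4) = 38.7 dB

38.7 dB


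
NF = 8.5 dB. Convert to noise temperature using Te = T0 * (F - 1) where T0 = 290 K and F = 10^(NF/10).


NF_lin = 10^(8.5/10) = 7.079458
Te = 290 * (7.079458 - 1) = 1763.0 K

1763.0 K


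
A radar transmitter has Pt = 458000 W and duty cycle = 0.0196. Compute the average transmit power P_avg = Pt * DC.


P_avg = 458000 * 0.0196 = 8976.8 W

8976.8 W


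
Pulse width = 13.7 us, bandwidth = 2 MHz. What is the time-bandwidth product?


TBP = 13.7 * 2 = 27.4

27.4


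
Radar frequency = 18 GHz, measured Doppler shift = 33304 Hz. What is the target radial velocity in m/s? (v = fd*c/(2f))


v = 33304 * 3e8 / (2 * 18000000000.0) = 277.5 m/s

277.5 m/s


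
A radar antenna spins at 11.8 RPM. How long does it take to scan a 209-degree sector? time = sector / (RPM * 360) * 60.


t = 209 / (11.8 * 360) * 60 = 2.95 s

2.95 s


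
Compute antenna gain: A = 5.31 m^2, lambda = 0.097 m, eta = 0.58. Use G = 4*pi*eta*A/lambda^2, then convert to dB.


G_linear = 4*pi*0.58*5.31/0.097^2 = 4113.29
G_dB = 10*log10(4113.29) = 36.1 dB

36.1 dB


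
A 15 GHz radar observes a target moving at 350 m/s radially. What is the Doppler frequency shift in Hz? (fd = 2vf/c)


fd = 2 * 350 * 15000000000.0 / 3e8 = 35000.0 Hz

35000.0 Hz


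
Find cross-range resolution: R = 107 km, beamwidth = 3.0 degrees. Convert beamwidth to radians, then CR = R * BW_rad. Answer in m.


BW_rad = 0.052359878
CR = 107000 * 0.052359878 = 5602.5 m

5602.5 m


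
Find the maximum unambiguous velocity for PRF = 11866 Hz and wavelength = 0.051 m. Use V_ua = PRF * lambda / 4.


V_ua = 11866 * 0.051 / 4 = 151.3 m/s

151.3 m/s


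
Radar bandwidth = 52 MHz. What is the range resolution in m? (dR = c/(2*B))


dR = 3e8 / (2 * 52000000.0) = 2.88 m

2.88 m


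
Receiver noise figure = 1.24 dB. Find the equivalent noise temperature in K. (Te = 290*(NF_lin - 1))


NF_lin = 10^(1.24/10) = 1.330454
Te = 290 * (1.330454 - 1) = 95.8 K

95.8 K


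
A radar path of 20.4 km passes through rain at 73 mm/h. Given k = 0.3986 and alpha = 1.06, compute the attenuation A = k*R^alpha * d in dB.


gamma = 0.3986 * 73^1.06 = 37.640859 dB/km
A = 37.640859 * 20.4 = 767.87 dB

767.87 dB


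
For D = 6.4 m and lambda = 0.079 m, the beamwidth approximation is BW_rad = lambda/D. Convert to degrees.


BW_rad = 0.079 / 6.4 = 0.012344
BW_deg = 0.71 degrees

0.71 degrees


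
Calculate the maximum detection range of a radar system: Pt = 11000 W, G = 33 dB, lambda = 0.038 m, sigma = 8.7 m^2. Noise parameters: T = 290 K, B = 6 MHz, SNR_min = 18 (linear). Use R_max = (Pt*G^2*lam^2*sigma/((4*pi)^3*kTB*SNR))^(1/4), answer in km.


G_lin = 10^(33/10) = 1995.262315
R^4 = 11000 * 1995.262315^2 * 0.038^2 * 8.7 / ((4*pi)^3 * 1.38e-23 * 290 * 6000000.0 * 18)
R^4 = 6.41429e17 m^4
R_max = (6.41429e17)^(1/4) = 28300.0 m = 28.3 km

28.3 km


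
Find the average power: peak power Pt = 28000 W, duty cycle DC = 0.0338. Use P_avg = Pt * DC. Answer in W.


P_avg = 28000 * 0.0338 = 946.4 W

946.4 W


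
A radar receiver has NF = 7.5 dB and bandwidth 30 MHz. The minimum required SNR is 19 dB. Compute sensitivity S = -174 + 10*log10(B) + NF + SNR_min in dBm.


10*log10(30000000.0) = 74.77
S = -174 + 74.77 + 7.5 + 19 = -72.7 dBm

-72.7 dBm


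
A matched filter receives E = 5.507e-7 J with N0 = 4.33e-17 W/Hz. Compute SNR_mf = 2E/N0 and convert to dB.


SNR_lin = 2 * 5.507e-7 / 4.33e-17 = 2.544e10
SNR_dB = 10*log10(2.544e10) = 104.1 dB

104.1 dB


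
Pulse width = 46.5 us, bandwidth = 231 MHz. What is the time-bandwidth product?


TBP = 46.5 * 231 = 10741.5

10741.5


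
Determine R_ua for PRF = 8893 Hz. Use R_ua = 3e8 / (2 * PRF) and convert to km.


R_ua = 3e8 / (2 * 8893) = 16867.2 m = 16.9 km

16.9 km


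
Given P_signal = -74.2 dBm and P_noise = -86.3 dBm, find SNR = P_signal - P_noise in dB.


SNR = -74.2 - (-86.3) = 12.1 dB

12.1 dB


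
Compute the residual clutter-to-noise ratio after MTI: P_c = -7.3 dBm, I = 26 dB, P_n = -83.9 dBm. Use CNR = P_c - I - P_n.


CNR = -7.3 - 26 - (-83.9) = 50.6 dB

50.6 dB


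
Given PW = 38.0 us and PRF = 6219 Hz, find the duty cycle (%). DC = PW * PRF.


DC = 38.0e-6 * 6219 * 100 = 23.63%

23.63%


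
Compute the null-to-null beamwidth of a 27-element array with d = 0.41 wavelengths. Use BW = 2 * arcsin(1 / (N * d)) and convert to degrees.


1/(N*d) = 1/(27*0.41) = 0.090334
BW = 2*arcsin(0.090334) = 10.4 degrees

10.4 degrees


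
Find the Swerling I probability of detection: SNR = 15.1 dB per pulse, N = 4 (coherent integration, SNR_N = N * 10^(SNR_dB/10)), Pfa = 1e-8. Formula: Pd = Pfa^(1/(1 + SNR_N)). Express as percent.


SNR_lin = 10^(15.1/10) = 32.35937
SNR_N = 4 * 32.35937 = 129.43748
1/(1 + SNR_N) = 1/130.43748 = 0.0076665
Pd = (1e-8)^0.0076665 = 0.8683
Pd = 86.8%

86.8%


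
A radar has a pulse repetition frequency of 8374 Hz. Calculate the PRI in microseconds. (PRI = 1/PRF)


PRI = 1/8374 = 0.0001194172 s = 119.4 us

119.4 us


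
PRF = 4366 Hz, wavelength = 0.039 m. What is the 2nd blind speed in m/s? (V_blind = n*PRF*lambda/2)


V_blind = 2 * 4366 * 0.039 / 2 = 170.3 m/s

170.3 m/s


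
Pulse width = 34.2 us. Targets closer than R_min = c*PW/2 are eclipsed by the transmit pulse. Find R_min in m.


R_min = 3e8 * 34.2e-6 / 2 = 5130.0 m

5130.0 m


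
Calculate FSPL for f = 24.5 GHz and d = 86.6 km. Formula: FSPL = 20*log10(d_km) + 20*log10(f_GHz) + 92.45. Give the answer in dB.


20*log10(86.6) = 38.75
20*log10(24.5) = 27.78
FSPL = 159.0 dB

159.0 dB


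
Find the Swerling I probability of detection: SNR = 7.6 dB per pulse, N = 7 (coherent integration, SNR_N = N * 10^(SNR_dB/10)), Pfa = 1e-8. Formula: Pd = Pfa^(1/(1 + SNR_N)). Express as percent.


SNR_lin = 10^(7.6/10) = 5.7544
SNR_N = 7 * 5.7544 = 40.2808
1/(1 + SNR_N) = 1/41.2808 = 0.0242243
Pd = (1e-8)^0.0242243 = 0.64004
Pd = 64.0%

64.0%


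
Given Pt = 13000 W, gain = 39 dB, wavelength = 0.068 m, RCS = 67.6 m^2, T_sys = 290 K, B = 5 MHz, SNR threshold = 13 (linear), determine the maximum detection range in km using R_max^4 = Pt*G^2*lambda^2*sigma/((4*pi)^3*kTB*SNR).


G_lin = 10^(39/10) = 7943.282347
R^4 = 13000 * 7943.282347^2 * 0.068^2 * 67.6 / ((4*pi)^3 * 1.38e-23 * 290 * 5000000.0 * 13)
R^4 = 4.96693e20 m^4
R_max = (4.96693e20)^(1/4) = 149287.0 m = 149.3 km

149.3 km


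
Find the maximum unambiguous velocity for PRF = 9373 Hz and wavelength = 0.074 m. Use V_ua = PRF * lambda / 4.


V_ua = 9373 * 0.074 / 4 = 173.4 m/s

173.4 m/s


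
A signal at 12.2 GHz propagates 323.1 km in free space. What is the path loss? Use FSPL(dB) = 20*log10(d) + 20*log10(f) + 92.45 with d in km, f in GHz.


20*log10(323.1) = 50.19
20*log10(12.2) = 21.73
FSPL = 164.4 dB

164.4 dB


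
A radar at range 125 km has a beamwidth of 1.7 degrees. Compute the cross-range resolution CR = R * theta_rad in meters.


BW_rad = 0.029670597
CR = 125000 * 0.029670597 = 3708.8 m

3708.8 m


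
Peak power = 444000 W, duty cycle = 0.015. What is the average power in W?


P_avg = 444000 * 0.015 = 6660.0 W

6660.0 W


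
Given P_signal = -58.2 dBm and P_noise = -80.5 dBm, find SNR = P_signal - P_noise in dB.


SNR = -58.2 - (-80.5) = 22.3 dB

22.3 dB


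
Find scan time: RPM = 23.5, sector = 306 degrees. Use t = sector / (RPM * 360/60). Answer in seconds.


t = 306 / (23.5 * 360) * 60 = 2.17 s

2.17 s


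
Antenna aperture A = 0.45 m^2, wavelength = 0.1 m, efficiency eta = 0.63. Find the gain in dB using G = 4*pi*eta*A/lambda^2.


G_linear = 4*pi*0.63*0.45/0.1^2 = 356.26
G_dB = 10*log10(356.26) = 25.5 dB

25.5 dB


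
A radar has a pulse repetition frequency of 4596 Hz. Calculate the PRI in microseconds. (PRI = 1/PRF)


PRI = 1/4596 = 0.0002175805 s = 217.6 us

217.6 us


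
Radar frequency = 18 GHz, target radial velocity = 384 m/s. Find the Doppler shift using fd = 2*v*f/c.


fd = 2 * 384 * 18000000000.0 / 3e8 = 46080.0 Hz

46080.0 Hz


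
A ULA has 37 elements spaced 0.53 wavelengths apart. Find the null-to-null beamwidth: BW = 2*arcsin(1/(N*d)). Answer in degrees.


1/(N*d) = 1/(37*0.53) = 0.050994
BW = 2*arcsin(0.050994) = 5.8 degrees

5.8 degrees


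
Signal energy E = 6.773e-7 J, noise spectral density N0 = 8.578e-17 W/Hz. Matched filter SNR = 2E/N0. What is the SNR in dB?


SNR_lin = 2 * 6.773e-7 / 8.578e-17 = 1.579e10
SNR_dB = 10*log10(1.579e10) = 102.0 dB

102.0 dB


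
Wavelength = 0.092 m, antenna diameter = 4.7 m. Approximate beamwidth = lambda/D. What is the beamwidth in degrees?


BW_rad = 0.092 / 4.7 = 0.019574
BW_deg = 1.12 degrees

1.12 degrees


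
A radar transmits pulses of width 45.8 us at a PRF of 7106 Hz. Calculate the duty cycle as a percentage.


DC = 45.8e-6 * 7106 * 100 = 32.55%

32.55%


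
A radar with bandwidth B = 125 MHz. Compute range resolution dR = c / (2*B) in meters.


dR = 3e8 / (2 * 125000000.0) = 1.2 m

1.2 m


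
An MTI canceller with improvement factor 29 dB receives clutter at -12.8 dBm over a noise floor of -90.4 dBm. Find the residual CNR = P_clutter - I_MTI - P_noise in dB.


CNR = -12.8 - 29 - (-90.4) = 48.6 dB

48.6 dB


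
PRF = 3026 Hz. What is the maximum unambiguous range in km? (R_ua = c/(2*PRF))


R_ua = 3e8 / (2 * 3026) = 49570.4 m = 49.6 km

49.6 km


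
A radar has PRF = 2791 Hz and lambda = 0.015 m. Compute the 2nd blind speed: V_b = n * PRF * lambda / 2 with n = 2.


V_blind = 2 * 2791 * 0.015 / 2 = 41.9 m/s

41.9 m/s


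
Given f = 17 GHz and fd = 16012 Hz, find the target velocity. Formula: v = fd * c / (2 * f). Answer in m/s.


v = 16012 * 3e8 / (2 * 17000000000.0) = 141.3 m/s

141.3 m/s


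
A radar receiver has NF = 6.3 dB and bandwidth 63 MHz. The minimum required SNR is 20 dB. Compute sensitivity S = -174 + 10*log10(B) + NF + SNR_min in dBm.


10*log10(63000000.0) = 77.99
S = -174 + 77.99 + 6.3 + 20 = -69.7 dBm

-69.7 dBm


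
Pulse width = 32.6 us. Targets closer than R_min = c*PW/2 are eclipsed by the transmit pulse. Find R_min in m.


R_min = 3e8 * 32.6e-6 / 2 = 4890.0 m

4890.0 m


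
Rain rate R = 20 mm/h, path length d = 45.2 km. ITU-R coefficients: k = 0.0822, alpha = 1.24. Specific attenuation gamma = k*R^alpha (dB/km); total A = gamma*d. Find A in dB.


gamma = 0.0822 * 20^1.24 = 3.374031 dB/km
A = 3.374031 * 45.2 = 152.51 dB

152.51 dB


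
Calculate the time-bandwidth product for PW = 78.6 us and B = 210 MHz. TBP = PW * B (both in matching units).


TBP = 78.6 * 210 = 16506.0

16506.0


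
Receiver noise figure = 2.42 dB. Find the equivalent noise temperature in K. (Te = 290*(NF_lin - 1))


NF_lin = 10^(2.42/10) = 1.745822
Te = 290 * (1.745822 - 1) = 216.3 K

216.3 K


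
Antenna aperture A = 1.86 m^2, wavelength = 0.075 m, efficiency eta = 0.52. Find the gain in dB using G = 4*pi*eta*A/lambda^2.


G_linear = 4*pi*0.52*1.86/0.075^2 = 2160.75
G_dB = 10*log10(2160.75) = 33.3 dB

33.3 dB


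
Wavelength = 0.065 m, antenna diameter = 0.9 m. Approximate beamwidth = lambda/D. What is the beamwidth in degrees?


BW_rad = 0.065 / 0.9 = 0.072222
BW_deg = 4.14 degrees

4.14 degrees


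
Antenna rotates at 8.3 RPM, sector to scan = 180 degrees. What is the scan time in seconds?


t = 180 / (8.3 * 360) * 60 = 3.61 s

3.61 s


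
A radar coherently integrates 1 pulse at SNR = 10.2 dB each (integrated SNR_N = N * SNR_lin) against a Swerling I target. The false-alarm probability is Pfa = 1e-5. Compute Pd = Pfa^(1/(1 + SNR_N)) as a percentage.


SNR_lin = 10^(10.2/10) = 10.47129
SNR_N = 1 * 10.47129 = 10.47129
1/(1 + SNR_N) = 1/11.47129 = 0.0871742
Pd = (1e-5)^0.0871742 = 0.36655
Pd = 36.7%

36.7%


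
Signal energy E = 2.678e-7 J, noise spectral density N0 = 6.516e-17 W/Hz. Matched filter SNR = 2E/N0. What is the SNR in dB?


SNR_lin = 2 * 2.678e-7 / 6.516e-17 = 8.22e9
SNR_dB = 10*log10(8.22e9) = 99.1 dB

99.1 dB


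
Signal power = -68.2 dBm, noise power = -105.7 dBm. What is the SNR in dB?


SNR = -68.2 - (-105.7) = 37.5 dB

37.5 dB


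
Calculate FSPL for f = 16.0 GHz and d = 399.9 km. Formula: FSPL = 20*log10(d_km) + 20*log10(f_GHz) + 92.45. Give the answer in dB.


20*log10(399.9) = 52.04
20*log10(16.0) = 24.08
FSPL = 168.6 dB

168.6 dB


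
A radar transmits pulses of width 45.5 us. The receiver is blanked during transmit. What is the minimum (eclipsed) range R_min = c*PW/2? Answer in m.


R_min = 3e8 * 45.5e-6 / 2 = 6825.0 m

6825.0 m


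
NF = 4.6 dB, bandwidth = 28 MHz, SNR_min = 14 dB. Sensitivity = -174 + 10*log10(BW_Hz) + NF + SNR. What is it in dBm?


10*log10(28000000.0) = 74.47
S = -174 + 74.47 + 4.6 + 14 = -80.9 dBm

-80.9 dBm


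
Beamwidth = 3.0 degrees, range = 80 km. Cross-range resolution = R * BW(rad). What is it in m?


BW_rad = 0.052359878
CR = 80000 * 0.052359878 = 4188.8 m

4188.8 m


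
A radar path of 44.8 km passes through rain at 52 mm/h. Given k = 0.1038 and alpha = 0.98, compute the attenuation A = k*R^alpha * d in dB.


gamma = 0.1038 * 52^0.98 = 4.987474 dB/km
A = 4.987474 * 44.8 = 223.44 dB

223.44 dB


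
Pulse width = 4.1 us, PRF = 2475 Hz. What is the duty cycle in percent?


DC = 4.1e-6 * 2475 * 100 = 1.01%

1.01%


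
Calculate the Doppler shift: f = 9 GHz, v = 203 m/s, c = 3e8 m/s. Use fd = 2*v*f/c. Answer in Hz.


fd = 2 * 203 * 9000000000.0 / 3e8 = 12180.0 Hz

12180.0 Hz


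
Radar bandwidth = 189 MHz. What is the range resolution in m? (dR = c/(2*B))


dR = 3e8 / (2 * 189000000.0) = 0.79 m

0.79 m


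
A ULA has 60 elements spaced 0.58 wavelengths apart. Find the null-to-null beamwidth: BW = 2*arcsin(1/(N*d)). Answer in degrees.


1/(N*d) = 1/(60*0.58) = 0.028736
BW = 2*arcsin(0.028736) = 3.3 degrees

3.3 degrees


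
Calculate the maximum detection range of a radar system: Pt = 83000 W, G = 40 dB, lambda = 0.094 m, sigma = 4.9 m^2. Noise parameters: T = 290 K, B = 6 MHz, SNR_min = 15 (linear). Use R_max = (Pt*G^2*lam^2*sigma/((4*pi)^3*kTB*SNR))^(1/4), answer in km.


G_lin = 10^(40/10) = 10000.0
R^4 = 83000 * 10000.0^2 * 0.094^2 * 4.9 / ((4*pi)^3 * 1.38e-23 * 290 * 6000000.0 * 15)
R^4 = 5.02783e20 m^4
R_max = (5.02783e20)^(1/4) = 149742.5 m = 149.7 km

149.7 km


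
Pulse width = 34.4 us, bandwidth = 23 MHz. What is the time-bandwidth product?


TBP = 34.4 * 23 = 791.2

791.2


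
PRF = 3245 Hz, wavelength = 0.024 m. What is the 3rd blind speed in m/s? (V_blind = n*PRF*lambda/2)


V_blind = 3 * 3245 * 0.024 / 2 = 116.8 m/s

116.8 m/s


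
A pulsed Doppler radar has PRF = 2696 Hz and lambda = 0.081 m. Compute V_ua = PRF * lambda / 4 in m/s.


V_ua = 2696 * 0.081 / 4 = 54.6 m/s

54.6 m/s


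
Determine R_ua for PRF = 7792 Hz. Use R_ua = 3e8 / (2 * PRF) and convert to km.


R_ua = 3e8 / (2 * 7792) = 19250.5 m = 19.3 km

19.3 km


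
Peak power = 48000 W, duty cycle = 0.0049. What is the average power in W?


P_avg = 48000 * 0.0049 = 235.2 W

235.2 W


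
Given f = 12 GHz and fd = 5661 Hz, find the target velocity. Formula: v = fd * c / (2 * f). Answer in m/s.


v = 5661 * 3e8 / (2 * 12000000000.0) = 70.8 m/s

70.8 m/s


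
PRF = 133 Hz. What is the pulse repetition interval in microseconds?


PRI = 1/133 = 0.007518797 s = 7518.8 us

7518.8 us


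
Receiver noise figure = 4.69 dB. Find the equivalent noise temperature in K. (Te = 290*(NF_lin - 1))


NF_lin = 10^(4.69/10) = 2.944422
Te = 290 * (2.944422 - 1) = 563.9 K

563.9 K


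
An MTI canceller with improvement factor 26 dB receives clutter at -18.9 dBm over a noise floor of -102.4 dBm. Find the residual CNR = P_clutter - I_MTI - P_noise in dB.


CNR = -18.9 - 26 - (-102.4) = 57.5 dB

57.5 dB


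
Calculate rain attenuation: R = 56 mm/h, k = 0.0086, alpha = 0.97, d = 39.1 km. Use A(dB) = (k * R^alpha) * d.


gamma = 0.0086 * 56^0.97 = 0.426816 dB/km
A = 0.426816 * 39.1 = 16.69 dB

16.69 dB


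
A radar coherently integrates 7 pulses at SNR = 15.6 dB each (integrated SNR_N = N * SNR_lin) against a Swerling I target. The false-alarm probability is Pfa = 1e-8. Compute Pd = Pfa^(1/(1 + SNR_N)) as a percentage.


SNR_lin = 10^(15.6/10) = 36.30781
SNR_N = 7 * 36.30781 = 254.15467
1/(1 + SNR_N) = 1/255.15467 = 0.0039192
Pd = (1e-8)^0.0039192 = 0.93035
Pd = 93.0%

93.0%


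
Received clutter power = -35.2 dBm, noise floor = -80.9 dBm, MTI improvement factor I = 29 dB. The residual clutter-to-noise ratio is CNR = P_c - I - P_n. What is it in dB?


CNR = -35.2 - 29 - (-80.9) = 16.7 dB

16.7 dB


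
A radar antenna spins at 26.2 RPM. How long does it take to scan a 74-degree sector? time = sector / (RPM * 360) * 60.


t = 74 / (26.2 * 360) * 60 = 0.47 s

0.47 s


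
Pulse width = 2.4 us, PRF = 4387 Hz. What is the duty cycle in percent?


DC = 2.4e-6 * 4387 * 100 = 1.05%

1.05%


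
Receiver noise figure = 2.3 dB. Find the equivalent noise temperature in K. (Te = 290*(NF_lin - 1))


NF_lin = 10^(2.3/10) = 1.698244
Te = 290 * (1.698244 - 1) = 202.5 K

202.5 K


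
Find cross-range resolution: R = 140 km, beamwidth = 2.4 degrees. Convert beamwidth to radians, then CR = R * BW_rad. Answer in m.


BW_rad = 0.041887902
CR = 140000 * 0.041887902 = 5864.3 m

5864.3 m


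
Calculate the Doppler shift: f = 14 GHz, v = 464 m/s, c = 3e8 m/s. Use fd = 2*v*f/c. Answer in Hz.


fd = 2 * 464 * 14000000000.0 / 3e8 = 43306.7 Hz

43306.7 Hz


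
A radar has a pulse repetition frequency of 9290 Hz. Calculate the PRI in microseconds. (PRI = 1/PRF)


PRI = 1/9290 = 0.0001076426 s = 107.6 us

107.6 us


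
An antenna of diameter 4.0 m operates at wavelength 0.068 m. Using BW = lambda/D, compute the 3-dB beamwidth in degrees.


BW_rad = 0.068 / 4.0 = 0.017
BW_deg = 0.97 degrees

0.97 degrees


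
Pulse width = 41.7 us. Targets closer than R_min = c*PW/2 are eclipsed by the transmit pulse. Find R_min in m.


R_min = 3e8 * 41.7e-6 / 2 = 6255.0 m

6255.0 m


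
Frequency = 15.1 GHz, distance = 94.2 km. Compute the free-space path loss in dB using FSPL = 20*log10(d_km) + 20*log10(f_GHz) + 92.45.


20*log10(94.2) = 39.48
20*log10(15.1) = 23.58
FSPL = 155.5 dB

155.5 dB


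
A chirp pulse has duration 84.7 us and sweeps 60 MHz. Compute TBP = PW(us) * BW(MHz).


TBP = 84.7 * 60 = 5082.0

5082.0


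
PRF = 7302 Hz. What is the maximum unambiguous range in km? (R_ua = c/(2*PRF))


R_ua = 3e8 / (2 * 7302) = 20542.3 m = 20.5 km

20.5 km


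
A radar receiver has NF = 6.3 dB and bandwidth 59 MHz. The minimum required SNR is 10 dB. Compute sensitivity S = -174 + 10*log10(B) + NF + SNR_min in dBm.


10*log10(59000000.0) = 77.71
S = -174 + 77.71 + 6.3 + 10 = -80.0 dBm

-80.0 dBm


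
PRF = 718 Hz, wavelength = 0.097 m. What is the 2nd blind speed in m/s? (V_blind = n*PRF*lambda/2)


V_blind = 2 * 718 * 0.097 / 2 = 69.6 m/s

69.6 m/s


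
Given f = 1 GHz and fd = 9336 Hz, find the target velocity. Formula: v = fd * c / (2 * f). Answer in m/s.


v = 9336 * 3e8 / (2 * 1000000000.0) = 1400.4 m/s

1400.4 m/s


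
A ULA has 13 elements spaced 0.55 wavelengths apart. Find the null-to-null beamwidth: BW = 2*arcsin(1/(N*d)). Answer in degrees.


1/(N*d) = 1/(13*0.55) = 0.13986
BW = 2*arcsin(0.13986) = 16.1 degrees

16.1 degrees


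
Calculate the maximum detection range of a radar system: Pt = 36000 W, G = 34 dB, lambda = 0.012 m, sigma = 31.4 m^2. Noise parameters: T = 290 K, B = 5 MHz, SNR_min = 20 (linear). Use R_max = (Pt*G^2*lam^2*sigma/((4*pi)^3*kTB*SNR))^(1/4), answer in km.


G_lin = 10^(34/10) = 2511.886432
R^4 = 36000 * 2511.886432^2 * 0.012^2 * 31.4 / ((4*pi)^3 * 1.38e-23 * 290 * 5000000.0 * 20)
R^4 = 1.29327e18 m^4
R_max = (1.29327e18)^(1/4) = 33722.7 m = 33.7 km

33.7 km


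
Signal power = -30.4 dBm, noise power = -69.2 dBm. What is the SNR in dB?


SNR = -30.4 - (-69.2) = 38.8 dB

38.8 dB


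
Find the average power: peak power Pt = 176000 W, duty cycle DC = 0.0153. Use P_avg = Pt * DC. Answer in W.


P_avg = 176000 * 0.0153 = 2692.8 W

2692.8 W


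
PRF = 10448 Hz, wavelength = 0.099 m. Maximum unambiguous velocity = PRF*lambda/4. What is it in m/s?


V_ua = 10448 * 0.099 / 4 = 258.6 m/s

258.6 m/s


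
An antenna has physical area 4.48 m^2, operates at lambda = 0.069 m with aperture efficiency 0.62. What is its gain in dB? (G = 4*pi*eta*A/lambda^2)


G_linear = 4*pi*0.62*4.48/0.069^2 = 7331.31
G_dB = 10*log10(7331.31) = 38.7 dB

38.7 dB


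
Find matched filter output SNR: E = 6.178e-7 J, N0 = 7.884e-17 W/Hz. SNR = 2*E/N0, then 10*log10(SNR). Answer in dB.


SNR_lin = 2 * 6.178e-7 / 7.884e-17 = 1.567e10
SNR_dB = 10*log10(1.567e10) = 102.0 dB

102.0 dB


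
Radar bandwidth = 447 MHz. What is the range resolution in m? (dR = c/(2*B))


dR = 3e8 / (2 * 447000000.0) = 0.34 m

0.34 m


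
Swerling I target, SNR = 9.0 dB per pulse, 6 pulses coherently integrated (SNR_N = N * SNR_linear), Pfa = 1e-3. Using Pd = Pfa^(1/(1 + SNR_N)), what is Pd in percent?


SNR_lin = 10^(9.0/10) = 7.94328
SNR_N = 6 * 7.94328 = 47.65968
1/(1 + SNR_N) = 1/48.65968 = 0.0205509
Pd = (1e-3)^0.0205509 = 0.86766
Pd = 86.8%

86.8%


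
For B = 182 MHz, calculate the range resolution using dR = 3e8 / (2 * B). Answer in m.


dR = 3e8 / (2 * 182000000.0) = 0.82 m

0.82 m


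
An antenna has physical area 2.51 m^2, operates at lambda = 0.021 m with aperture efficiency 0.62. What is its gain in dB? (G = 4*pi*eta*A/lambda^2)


G_linear = 4*pi*0.62*2.51/0.021^2 = 44344.19
G_dB = 10*log10(44344.19) = 46.5 dB

46.5 dB


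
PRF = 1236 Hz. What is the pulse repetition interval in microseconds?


PRI = 1/1236 = 0.0008090615 s = 809.1 us

809.1 us


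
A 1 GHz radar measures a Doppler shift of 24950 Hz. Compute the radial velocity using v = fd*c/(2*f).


v = 24950 * 3e8 / (2 * 1000000000.0) = 3742.5 m/s

3742.5 m/s


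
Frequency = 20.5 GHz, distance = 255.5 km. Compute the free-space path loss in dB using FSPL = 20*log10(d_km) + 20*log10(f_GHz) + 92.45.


20*log10(255.5) = 48.15
20*log10(20.5) = 26.24
FSPL = 166.8 dB

166.8 dB


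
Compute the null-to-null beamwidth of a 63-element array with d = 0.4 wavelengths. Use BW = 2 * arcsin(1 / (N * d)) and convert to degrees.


1/(N*d) = 1/(63*0.4) = 0.039683
BW = 2*arcsin(0.039683) = 4.5 degrees

4.5 degrees


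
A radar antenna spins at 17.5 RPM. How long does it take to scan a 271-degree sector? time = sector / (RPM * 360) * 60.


t = 271 / (17.5 * 360) * 60 = 2.58 s

2.58 s


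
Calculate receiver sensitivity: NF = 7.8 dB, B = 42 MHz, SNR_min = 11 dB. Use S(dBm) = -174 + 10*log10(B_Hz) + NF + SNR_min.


10*log10(42000000.0) = 76.23
S = -174 + 76.23 + 7.8 + 11 = -79.0 dBm

-79.0 dBm


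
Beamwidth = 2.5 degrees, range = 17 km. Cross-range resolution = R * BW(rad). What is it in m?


BW_rad = 0.043633231
CR = 17000 * 0.043633231 = 741.8 m

741.8 m


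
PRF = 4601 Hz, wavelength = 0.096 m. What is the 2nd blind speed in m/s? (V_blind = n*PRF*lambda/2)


V_blind = 2 * 4601 * 0.096 / 2 = 441.7 m/s

441.7 m/s


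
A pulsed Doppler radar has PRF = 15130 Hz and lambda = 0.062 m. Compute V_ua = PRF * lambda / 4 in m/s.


V_ua = 15130 * 0.062 / 4 = 234.5 m/s

234.5 m/s


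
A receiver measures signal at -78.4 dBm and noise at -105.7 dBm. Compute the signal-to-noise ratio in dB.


SNR = -78.4 - (-105.7) = 27.3 dB

27.3 dB


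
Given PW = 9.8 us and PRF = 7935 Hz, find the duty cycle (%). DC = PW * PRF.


DC = 9.8e-6 * 7935 * 100 = 7.78%

7.78%


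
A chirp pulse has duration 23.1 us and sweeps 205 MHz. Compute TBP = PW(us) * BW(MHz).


TBP = 23.1 * 205 = 4735.5

4735.5


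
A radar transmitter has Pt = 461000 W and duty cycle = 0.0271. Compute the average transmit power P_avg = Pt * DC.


P_avg = 461000 * 0.0271 = 12493.1 W

12493.1 W


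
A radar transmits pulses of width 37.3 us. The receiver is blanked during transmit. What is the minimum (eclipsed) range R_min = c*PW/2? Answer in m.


R_min = 3e8 * 37.3e-6 / 2 = 5595.0 m

5595.0 m


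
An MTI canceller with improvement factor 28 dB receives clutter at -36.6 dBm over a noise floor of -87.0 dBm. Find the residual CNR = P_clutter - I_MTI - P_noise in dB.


CNR = -36.6 - 28 - (-87.0) = 22.4 dB

22.4 dB


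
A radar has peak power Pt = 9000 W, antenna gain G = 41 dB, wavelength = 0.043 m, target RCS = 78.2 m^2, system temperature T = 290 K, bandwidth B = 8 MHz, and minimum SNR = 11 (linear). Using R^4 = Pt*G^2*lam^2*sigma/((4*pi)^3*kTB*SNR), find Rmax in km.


G_lin = 10^(41/10) = 12589.254118
R^4 = 9000 * 12589.254118^2 * 0.043^2 * 78.2 / ((4*pi)^3 * 1.38e-23 * 290 * 8000000.0 * 11)
R^4 = 2.95119e20 m^4
R_max = (2.95119e20)^(1/4) = 131068.8 m = 131.1 km

131.1 km


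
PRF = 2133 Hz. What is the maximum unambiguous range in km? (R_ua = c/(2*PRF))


R_ua = 3e8 / (2 * 2133) = 70323.5 m = 70.3 km

70.3 km


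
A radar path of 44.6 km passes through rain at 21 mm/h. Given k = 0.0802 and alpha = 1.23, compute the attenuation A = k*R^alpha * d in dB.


gamma = 0.0802 * 21^1.23 = 3.392377 dB/km
A = 3.392377 * 44.6 = 151.3 dB

151.3 dB


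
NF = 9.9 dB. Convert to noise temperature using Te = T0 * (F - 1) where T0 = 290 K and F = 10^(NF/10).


NF_lin = 10^(9.9/10) = 9.772372
Te = 290 * (9.772372 - 1) = 2544.0 K

2544.0 K


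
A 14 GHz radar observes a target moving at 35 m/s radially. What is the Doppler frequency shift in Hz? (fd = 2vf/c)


fd = 2 * 35 * 14000000000.0 / 3e8 = 3266.7 Hz

3266.7 Hz


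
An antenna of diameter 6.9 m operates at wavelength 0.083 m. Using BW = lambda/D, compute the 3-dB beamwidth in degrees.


BW_rad = 0.083 / 6.9 = 0.012029
BW_deg = 0.69 degrees

0.69 degrees


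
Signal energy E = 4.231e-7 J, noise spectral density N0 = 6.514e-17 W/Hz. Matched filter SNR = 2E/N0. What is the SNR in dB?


SNR_lin = 2 * 4.231e-7 / 6.514e-17 = 1.299e10
SNR_dB = 10*log10(1.299e10) = 101.1 dB

101.1 dB


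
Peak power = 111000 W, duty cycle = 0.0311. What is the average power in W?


P_avg = 111000 * 0.0311 = 3452.1 W

3452.1 W


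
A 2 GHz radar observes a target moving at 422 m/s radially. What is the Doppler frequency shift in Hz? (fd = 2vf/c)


fd = 2 * 422 * 2000000000.0 / 3e8 = 5626.7 Hz

5626.7 Hz


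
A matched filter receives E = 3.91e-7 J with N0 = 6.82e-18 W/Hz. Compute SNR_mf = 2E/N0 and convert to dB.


SNR_lin = 2 * 3.91e-7 / 6.82e-18 = 1.147e11
SNR_dB = 10*log10(1.147e11) = 110.6 dB

110.6 dB


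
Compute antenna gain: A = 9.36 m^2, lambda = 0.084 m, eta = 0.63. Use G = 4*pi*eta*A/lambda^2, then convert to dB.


G_linear = 4*pi*0.63*9.36/0.084^2 = 10501.9
G_dB = 10*log10(10501.9) = 40.2 dB

40.2 dB


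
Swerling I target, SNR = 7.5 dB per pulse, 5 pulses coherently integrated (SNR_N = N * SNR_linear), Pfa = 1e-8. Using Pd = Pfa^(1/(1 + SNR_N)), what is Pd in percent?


SNR_lin = 10^(7.5/10) = 5.62341
SNR_N = 5 * 5.62341 = 28.11705
1/(1 + SNR_N) = 1/29.11705 = 0.0343441
Pd = (1e-8)^0.0343441 = 0.53119
Pd = 53.1%

53.1%


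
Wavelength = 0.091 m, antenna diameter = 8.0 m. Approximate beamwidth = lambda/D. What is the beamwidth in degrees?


BW_rad = 0.091 / 8.0 = 0.011375
BW_deg = 0.65 degrees

0.65 degrees


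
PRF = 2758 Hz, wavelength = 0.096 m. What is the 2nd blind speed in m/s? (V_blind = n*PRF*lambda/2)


V_blind = 2 * 2758 * 0.096 / 2 = 264.8 m/s

264.8 m/s


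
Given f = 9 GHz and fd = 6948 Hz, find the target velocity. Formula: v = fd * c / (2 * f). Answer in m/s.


v = 6948 * 3e8 / (2 * 9000000000.0) = 115.8 m/s

115.8 m/s


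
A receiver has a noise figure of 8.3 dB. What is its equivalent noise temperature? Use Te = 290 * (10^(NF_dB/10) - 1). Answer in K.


NF_lin = 10^(8.3/10) = 6.76083
Te = 290 * (6.76083 - 1) = 1670.6 K

1670.6 K


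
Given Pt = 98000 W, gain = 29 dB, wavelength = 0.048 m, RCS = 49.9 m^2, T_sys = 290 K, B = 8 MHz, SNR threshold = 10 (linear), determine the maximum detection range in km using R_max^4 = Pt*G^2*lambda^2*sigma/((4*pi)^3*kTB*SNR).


G_lin = 10^(29/10) = 794.328235
R^4 = 98000 * 794.328235^2 * 0.048^2 * 49.9 / ((4*pi)^3 * 1.38e-23 * 290 * 8000000.0 * 10)
R^4 = 1.11895e19 m^4
R_max = (1.11895e19)^(1/4) = 57836.6 m = 57.8 km

57.8 km


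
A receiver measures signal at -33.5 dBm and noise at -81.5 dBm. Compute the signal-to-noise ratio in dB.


SNR = -33.5 - (-81.5) = 48.0 dB

48.0 dB


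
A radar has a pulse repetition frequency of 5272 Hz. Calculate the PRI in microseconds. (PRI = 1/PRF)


PRI = 1/5272 = 0.0001896813 s = 189.7 us

189.7 us


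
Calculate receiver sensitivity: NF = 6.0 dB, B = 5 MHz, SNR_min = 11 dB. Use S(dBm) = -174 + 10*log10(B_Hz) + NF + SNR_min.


10*log10(5000000.0) = 66.99
S = -174 + 66.99 + 6.0 + 11 = -90.0 dBm

-90.0 dBm


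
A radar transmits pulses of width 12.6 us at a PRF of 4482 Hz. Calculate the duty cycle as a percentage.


DC = 12.6e-6 * 4482 * 100 = 5.65%

5.65%


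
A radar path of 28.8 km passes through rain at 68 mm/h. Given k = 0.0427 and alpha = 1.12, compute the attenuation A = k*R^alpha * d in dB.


gamma = 0.0427 * 68^1.12 = 4.817679 dB/km
A = 4.817679 * 28.8 = 138.75 dB

138.75 dB


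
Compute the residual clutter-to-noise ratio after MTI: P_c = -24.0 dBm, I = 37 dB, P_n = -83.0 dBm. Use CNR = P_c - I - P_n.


CNR = -24.0 - 37 - (-83.0) = 22.0 dB

22.0 dB


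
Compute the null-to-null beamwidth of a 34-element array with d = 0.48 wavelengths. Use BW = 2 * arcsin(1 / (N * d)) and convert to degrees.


1/(N*d) = 1/(34*0.48) = 0.061275
BW = 2*arcsin(0.061275) = 7.0 degrees

7.0 degrees


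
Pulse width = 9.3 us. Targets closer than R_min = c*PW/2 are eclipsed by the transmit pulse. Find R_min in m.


R_min = 3e8 * 9.3e-6 / 2 = 1395.0 m

1395.0 m


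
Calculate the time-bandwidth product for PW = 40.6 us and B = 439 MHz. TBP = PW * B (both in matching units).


TBP = 40.6 * 439 = 17823.4

17823.4


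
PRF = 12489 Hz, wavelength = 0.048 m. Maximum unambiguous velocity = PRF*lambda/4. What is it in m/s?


V_ua = 12489 * 0.048 / 4 = 149.9 m/s

149.9 m/s


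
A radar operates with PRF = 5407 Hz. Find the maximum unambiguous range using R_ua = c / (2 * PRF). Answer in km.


R_ua = 3e8 / (2 * 5407) = 27741.8 m = 27.7 km

27.7 km


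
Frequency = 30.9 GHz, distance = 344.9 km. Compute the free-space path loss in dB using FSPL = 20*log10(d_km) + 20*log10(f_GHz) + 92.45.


20*log10(344.9) = 50.75
20*log10(30.9) = 29.8
FSPL = 173.0 dB

173.0 dB


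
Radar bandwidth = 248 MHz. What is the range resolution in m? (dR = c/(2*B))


dR = 3e8 / (2 * 248000000.0) = 0.6 m

0.6 m


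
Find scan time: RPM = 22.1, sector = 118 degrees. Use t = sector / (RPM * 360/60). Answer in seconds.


t = 118 / (22.1 * 360) * 60 = 0.89 s

0.89 s


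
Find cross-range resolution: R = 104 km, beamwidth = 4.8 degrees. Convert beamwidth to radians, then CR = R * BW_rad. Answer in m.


BW_rad = 0.083775804
CR = 104000 * 0.083775804 = 8712.7 m

8712.7 m


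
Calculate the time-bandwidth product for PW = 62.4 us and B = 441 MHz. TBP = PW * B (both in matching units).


TBP = 62.4 * 441 = 27518.4

27518.4


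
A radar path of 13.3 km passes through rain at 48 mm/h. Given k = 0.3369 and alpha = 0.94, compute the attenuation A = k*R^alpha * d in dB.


gamma = 0.3369 * 48^0.94 = 12.819402 dB/km
A = 12.819402 * 13.3 = 170.5 dB

170.5 dB


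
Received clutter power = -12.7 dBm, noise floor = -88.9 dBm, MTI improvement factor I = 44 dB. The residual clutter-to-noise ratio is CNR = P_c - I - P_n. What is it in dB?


CNR = -12.7 - 44 - (-88.9) = 32.2 dB

32.2 dB


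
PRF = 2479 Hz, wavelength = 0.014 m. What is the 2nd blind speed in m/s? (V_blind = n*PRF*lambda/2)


V_blind = 2 * 2479 * 0.014 / 2 = 34.7 m/s

34.7 m/s


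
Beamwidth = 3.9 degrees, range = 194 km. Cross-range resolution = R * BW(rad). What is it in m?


BW_rad = 0.068067841
CR = 194000 * 0.068067841 = 13205.2 m

13205.2 m


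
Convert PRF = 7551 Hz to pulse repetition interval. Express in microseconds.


PRI = 1/7551 = 0.0001324328 s = 132.4 us

132.4 us


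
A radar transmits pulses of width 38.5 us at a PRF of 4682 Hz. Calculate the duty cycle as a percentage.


DC = 38.5e-6 * 4682 * 100 = 18.03%

18.03%


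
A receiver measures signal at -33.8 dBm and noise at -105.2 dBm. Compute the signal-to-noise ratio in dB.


SNR = -33.8 - (-105.2) = 71.4 dB

71.4 dB


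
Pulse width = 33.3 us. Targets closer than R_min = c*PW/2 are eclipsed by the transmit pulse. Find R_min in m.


R_min = 3e8 * 33.3e-6 / 2 = 4995.0 m

4995.0 m


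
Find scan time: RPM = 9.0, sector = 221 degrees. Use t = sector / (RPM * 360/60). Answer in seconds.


t = 221 / (9.0 * 360) * 60 = 4.09 s

4.09 s
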